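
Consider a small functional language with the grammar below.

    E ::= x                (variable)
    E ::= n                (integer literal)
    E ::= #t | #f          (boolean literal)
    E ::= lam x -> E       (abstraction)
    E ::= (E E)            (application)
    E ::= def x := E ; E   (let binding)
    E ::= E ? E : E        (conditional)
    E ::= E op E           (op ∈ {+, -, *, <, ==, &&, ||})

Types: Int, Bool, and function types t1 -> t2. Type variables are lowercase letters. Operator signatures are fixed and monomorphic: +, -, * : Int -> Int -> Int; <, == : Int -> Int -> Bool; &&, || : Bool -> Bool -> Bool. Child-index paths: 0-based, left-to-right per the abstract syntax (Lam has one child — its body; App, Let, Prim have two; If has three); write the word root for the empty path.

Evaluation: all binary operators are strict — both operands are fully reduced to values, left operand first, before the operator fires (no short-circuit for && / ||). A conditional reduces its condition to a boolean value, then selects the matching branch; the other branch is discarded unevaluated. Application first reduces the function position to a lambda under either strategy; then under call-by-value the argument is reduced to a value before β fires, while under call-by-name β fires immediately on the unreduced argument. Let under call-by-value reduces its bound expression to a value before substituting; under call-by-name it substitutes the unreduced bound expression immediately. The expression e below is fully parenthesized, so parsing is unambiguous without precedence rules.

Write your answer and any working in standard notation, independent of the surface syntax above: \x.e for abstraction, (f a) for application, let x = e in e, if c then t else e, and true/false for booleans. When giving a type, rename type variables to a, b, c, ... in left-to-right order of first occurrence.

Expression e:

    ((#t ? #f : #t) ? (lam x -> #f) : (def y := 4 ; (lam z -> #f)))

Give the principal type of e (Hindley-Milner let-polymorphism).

Answer: a -> Bool

Trace:
  unify Bool ~ Bool
  unify Bool ~ Bool
  unify Bool ~ Bool
\x._ : a -> Bool
let y : Int
\z._ : b -> Bool
  unify a -> Bool ~ b -> Bool
  unify a ~ b
  unify Bool ~ Bool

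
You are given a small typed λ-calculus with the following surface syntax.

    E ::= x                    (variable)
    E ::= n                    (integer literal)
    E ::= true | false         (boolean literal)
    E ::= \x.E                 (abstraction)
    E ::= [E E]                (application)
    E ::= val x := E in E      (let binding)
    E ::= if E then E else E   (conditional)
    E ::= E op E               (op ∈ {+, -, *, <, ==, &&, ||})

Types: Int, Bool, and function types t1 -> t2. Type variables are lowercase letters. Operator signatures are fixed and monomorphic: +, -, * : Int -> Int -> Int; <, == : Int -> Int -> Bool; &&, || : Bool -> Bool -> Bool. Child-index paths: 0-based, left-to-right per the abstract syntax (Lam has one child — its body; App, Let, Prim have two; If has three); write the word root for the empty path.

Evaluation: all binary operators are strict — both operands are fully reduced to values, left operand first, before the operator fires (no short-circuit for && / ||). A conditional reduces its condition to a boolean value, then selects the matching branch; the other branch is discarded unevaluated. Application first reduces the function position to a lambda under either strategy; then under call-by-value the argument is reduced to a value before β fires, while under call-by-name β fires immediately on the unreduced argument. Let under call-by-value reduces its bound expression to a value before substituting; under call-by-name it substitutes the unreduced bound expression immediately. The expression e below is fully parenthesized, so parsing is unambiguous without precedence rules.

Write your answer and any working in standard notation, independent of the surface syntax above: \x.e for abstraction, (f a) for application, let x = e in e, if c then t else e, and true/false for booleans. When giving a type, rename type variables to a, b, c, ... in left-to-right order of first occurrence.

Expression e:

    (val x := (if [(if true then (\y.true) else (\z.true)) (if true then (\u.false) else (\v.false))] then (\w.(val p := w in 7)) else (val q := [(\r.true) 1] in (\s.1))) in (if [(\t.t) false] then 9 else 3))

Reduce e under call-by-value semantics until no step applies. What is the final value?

Derivation:
step 0: (let x = (if ((if true then (\y.true) else (\z.true)) (if true then (\u.false) else (\v.false))) then (\w.(let p = w in 7)) else (let q = ((\r.true) 1) in (\s.1))) in (if ((\t.t) false) then 9 else 3))
step 1: [if@0.0.0] (let x = (if ((\y.true) (if true then (\u.false) else (\v.false))) then (\w.(let p = w in 7)) else (let q = ((\r.true) 1) in (\s.1))) in (if ((\t.t) false) then 9 else 3))
step 2: [if@0.0.1] (let x = (if ((\y.true) (\u.false)) then (\w.(let p = w in 7)) else (let q = ((\r.true) 1) in (\s.1))) in (if ((\t.t) false) then 9 else 3))
step 3: [beta@0.0] (let x = (if true then (\w.(let p = w in 7)) else (let q = ((\r.true) 1) in (\s.1))) in (if ((\t.t) false) then 9 else 3))
step 4: [if@0] (let x = (\w.(let p = w in 7)) in (if ((\t.t) false) then 9 else 3))
step 5: [let@root] (if ((\t.t) false) then 9 else 3)
step 6: [beta@0] (if false then 9 else 3)
step 7: [if@root] 3

Answer: 3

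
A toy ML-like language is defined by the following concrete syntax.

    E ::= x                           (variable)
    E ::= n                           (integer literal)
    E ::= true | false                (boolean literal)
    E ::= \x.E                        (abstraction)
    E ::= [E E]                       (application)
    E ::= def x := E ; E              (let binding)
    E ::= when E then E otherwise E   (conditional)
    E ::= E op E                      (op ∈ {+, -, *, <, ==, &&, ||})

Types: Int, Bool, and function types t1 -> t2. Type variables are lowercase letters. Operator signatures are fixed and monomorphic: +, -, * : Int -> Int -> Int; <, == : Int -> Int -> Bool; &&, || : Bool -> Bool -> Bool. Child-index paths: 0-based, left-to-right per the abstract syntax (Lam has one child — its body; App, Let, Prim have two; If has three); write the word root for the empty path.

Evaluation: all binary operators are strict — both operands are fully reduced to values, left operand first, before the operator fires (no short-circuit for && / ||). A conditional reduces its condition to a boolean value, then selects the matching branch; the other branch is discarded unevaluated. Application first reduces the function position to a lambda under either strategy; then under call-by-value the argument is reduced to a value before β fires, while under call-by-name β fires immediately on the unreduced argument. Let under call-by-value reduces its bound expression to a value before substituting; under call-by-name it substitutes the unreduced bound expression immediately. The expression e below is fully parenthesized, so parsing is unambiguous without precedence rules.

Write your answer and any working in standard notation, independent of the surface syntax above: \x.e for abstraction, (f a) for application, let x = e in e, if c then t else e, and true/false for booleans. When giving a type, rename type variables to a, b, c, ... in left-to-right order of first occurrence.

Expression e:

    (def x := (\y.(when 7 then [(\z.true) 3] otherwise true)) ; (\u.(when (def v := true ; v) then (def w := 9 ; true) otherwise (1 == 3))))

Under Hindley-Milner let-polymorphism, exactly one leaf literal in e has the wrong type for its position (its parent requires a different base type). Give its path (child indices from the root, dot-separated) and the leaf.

Trace:
  unify Int ~ Bool
  FAIL: mismatch Int ~ Bool

Answer: 0.0.0 : 7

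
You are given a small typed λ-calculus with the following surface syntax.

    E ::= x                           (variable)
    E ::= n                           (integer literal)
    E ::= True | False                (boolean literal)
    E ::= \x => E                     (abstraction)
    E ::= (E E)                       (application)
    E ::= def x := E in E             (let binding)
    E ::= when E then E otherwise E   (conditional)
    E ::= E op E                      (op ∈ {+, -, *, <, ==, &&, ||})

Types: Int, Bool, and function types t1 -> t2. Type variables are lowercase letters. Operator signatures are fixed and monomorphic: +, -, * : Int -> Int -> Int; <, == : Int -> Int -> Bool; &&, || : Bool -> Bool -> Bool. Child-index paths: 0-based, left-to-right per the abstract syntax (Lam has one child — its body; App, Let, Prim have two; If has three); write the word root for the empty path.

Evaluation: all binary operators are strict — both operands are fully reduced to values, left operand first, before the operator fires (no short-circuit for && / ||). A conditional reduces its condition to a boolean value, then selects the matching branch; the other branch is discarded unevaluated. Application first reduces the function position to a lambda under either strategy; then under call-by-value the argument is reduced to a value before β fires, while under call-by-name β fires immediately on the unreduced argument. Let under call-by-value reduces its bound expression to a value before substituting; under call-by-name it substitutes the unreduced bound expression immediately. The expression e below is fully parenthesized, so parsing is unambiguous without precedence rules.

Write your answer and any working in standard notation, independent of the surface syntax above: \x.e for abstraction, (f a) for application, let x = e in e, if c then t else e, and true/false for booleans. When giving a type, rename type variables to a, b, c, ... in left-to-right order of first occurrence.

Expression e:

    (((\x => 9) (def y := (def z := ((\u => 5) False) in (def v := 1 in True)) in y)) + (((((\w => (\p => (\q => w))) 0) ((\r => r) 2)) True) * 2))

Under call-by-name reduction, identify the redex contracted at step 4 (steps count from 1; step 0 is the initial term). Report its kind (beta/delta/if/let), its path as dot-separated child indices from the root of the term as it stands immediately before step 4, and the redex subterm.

Answer: beta at 1.0 : ((\q.0) true)

Working:
step 0: (((\x.9) (let y = (let z = ((\u.5) false) in (let v = 1 in true)) in y)) + (((((\w.(\p.(\q.w))) 0) ((\r.r) 2)) true) * 2))
step 1: [beta@0] (9 + (((((\w.(\p.(\q.w))) 0) ((\r.r) 2)) true) * 2))
step 2: [beta@1.0.0.0] (9 + ((((\p.(\q.0)) ((\r.r) 2)) true) * 2))
step 3: [beta@1.0.0] (9 + (((\q.0) true) * 2))
step 4: [beta@1.0] (9 + (0 * 2))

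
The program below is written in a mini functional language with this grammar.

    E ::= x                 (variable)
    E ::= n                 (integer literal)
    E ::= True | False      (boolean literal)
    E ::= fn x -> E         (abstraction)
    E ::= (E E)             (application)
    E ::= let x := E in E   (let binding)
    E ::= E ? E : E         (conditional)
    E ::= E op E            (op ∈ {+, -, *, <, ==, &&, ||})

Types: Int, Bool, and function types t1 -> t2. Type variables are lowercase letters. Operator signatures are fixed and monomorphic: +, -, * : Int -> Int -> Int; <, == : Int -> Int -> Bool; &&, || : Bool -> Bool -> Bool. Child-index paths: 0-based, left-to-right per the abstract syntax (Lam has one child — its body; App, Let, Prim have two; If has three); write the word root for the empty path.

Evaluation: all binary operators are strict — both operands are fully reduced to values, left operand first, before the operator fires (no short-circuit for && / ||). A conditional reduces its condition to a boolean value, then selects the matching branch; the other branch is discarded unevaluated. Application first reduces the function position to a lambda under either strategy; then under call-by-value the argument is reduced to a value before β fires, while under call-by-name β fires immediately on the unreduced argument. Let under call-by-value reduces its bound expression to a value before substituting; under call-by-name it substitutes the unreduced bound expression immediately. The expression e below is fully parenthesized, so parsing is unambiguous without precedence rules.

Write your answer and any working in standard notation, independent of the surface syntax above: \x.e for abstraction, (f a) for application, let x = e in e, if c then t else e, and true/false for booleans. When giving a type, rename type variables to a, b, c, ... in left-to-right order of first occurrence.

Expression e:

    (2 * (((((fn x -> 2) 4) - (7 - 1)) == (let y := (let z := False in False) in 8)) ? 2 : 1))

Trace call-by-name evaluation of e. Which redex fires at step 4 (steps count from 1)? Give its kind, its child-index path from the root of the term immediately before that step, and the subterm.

Answer: let at 1.0.1 : (let y = (let z = false in false) in 8)

Working:
step 0: (2 * (if ((((\x.2) 4) - (7 - 1)) == (let y = (let z = false in false) in 8)) then 2 else 1))
step 1: [beta@1.0.0.0] (2 * (if ((2 - (7 - 1)) == (let y = (let z = false in false) in 8)) then 2 else 1))
step 2: [delta@1.0.0.1] (2 * (if ((2 - 6) == (let y = (let z = false in false) in 8)) then 2 else 1))
step 3: [delta@1.0.0] (2 * (if (-4 == (let y = (let z = false in false) in 8)) then 2 else 1))
step 4: [let@1.0.1] (2 * (if (-4 == 8) then 2 else 1))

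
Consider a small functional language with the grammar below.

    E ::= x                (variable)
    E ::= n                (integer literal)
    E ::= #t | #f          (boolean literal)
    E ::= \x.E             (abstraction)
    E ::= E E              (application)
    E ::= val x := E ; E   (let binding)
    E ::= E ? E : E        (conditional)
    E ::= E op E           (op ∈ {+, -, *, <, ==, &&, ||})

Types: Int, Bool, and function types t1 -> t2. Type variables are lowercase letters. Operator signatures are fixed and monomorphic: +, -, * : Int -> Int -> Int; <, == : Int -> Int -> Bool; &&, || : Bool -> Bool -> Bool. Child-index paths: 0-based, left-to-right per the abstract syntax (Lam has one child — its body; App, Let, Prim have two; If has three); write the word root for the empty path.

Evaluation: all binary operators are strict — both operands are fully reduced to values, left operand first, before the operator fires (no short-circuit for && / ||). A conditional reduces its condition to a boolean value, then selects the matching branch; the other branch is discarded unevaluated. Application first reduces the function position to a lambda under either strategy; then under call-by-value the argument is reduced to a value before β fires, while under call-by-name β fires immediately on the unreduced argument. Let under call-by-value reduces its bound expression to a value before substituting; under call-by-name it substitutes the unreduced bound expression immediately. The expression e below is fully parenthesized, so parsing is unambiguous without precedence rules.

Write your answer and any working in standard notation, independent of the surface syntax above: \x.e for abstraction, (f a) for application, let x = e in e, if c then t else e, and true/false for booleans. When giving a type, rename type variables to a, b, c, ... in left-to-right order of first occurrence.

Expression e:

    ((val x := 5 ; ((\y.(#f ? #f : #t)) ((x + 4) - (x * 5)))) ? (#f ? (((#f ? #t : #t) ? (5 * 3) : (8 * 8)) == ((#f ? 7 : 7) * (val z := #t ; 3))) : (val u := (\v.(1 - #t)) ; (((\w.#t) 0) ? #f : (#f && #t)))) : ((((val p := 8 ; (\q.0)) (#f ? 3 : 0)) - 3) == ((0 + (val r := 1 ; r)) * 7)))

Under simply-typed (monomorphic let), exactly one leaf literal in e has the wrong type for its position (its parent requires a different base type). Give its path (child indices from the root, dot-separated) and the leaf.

Answer: 1.2.0.0.1 : true

Working:
let x : Int
  unify Bool ~ Bool
  unify Bool ~ Bool
\y._ : a -> Bool
x : Int
  unify Int ~ Int
  unify Int ~ Int
  unify Int ~ Int
x : Int
  unify Int ~ Int
  unify Int ~ Int
  unify Int ~ Int
  unify a -> Bool ~ Int -> b
  unify a ~ Int
  unify Bool ~ b
_ _ : Bool
  unify Bool ~ Bool
  unify Bool ~ Bool
  unify Bool ~ Bool
  unify Bool ~ Bool
  unify Bool ~ Bool
  unify Int ~ Int
  unify Int ~ Int
  unify Int ~ Int
  unify Int ~ Int
  unify Int ~ Int
  unify Int ~ Int
  unify Bool ~ Bool
  unify Int ~ Int
  unify Int ~ Int
let z : Bool
  unify Int ~ Int
  unify Int ~ Int
  unify Int ~ Int
  unify Bool ~ Int
  FAIL: mismatch Bool ~ Int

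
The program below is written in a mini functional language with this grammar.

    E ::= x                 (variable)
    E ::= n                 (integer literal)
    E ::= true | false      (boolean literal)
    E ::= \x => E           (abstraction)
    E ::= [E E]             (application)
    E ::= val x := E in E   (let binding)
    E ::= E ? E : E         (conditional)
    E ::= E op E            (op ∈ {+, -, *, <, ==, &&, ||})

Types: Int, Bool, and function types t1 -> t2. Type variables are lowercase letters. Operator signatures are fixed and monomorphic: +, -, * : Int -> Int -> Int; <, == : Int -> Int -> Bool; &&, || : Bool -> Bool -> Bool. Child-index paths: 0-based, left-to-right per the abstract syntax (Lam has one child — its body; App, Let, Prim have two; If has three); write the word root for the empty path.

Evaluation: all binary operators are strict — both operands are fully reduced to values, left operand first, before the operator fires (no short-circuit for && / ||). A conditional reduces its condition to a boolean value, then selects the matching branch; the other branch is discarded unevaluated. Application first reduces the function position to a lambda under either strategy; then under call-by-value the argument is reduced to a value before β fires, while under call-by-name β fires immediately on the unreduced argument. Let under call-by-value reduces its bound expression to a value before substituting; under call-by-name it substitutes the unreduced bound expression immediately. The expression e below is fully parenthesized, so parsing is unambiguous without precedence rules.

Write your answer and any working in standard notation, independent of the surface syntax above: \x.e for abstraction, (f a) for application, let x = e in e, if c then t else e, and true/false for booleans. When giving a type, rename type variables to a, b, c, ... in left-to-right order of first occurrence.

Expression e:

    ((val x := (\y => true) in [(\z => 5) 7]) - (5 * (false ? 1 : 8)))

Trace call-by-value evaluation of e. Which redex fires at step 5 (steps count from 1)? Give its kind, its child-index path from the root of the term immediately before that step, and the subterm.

Answer: delta at root : (5 - 40)

Trace:
step 0: ((let x = (\y.true) in ((\z.5) 7)) - (5 * (if false then 1 else 8)))
step 1: [let@0] (((\z.5) 7) - (5 * (if false then 1 else 8)))
step 2: [beta@0] (5 - (5 * (if false then 1 else 8)))
step 3: [if@1.1] (5 - (5 * 8))
step 4: [delta@1] (5 - 40)
step 5: [delta@root] -35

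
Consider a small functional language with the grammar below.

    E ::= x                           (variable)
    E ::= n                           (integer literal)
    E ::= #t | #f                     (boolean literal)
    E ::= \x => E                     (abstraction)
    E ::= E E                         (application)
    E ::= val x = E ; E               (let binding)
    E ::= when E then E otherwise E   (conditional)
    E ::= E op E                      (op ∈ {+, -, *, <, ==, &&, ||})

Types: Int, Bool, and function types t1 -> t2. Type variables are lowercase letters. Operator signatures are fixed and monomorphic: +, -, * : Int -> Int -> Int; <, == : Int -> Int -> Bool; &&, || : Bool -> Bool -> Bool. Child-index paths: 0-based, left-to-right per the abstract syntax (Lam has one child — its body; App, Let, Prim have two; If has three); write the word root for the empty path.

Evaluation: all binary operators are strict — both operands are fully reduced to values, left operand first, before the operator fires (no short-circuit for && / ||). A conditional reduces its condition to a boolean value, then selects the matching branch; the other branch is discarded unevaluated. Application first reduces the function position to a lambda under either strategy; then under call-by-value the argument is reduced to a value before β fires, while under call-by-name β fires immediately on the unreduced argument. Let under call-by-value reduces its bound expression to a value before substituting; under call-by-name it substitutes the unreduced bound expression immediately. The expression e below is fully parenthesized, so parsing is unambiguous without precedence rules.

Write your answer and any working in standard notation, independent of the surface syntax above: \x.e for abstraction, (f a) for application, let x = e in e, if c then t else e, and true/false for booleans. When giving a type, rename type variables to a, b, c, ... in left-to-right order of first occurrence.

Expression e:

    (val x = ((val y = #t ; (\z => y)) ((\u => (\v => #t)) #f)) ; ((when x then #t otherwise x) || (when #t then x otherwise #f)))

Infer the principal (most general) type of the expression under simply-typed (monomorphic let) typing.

Working:
let y : Bool
y : Bool
\z._ : a -> Bool
\v._ : c -> Bool
\u._ : b -> c -> Bool
  unify b -> c -> Bool ~ Bool -> d
  unify b ~ Bool
  unify c -> Bool ~ d
_ _ : c -> Bool
  unify a -> Bool ~ (c -> Bool) -> e
  unify a ~ c -> Bool
  unify Bool ~ e
_ _ : Bool
let x : Bool
x : Bool
  unify Bool ~ Bool
x : Bool
  unify Bool ~ Bool
  unify Bool ~ Bool
  unify Bool ~ Bool
x : Bool
  unify Bool ~ Bool
  unify Bool ~ Bool

Answer: Bool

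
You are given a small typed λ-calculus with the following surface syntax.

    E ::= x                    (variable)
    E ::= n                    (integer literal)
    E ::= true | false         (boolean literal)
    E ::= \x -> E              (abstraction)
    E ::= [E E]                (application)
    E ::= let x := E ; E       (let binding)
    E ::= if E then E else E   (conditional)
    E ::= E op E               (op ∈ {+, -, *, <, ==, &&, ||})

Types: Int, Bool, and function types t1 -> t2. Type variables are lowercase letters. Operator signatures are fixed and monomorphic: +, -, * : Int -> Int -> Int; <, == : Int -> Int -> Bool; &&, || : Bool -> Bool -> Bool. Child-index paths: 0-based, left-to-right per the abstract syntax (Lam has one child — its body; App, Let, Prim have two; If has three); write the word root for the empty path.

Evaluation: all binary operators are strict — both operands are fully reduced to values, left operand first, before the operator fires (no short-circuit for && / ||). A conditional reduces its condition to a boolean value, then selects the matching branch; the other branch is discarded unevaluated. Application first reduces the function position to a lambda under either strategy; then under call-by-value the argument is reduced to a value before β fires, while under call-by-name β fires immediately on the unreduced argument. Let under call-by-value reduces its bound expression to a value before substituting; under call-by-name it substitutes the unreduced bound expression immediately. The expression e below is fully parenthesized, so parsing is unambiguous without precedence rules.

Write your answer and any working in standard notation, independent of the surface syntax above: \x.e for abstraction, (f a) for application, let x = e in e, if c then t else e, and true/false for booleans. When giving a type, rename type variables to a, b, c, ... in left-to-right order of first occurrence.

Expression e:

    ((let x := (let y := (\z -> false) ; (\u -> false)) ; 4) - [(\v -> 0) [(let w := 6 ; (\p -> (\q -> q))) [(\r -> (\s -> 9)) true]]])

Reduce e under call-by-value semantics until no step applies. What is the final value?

Answer: 4

Working:
step 0: ((let x = (let y = (\z.false) in (\u.false)) in 4) - ((\v.0) ((let w = 6 in (\p.(\q.q))) ((\r.(\s.9)) true))))
step 1: [let@0.0] ((let x = (\u.false) in 4) - ((\v.0) ((let w = 6 in (\p.(\q.q))) ((\r.(\s.9)) true))))
step 2: [let@0] (4 - ((\v.0) ((let w = 6 in (\p.(\q.q))) ((\r.(\s.9)) true))))
step 3: [let@1.1.0] (4 - ((\v.0) ((\p.(\q.q)) ((\r.(\s.9)) true))))
step 4: [beta@1.1.1] (4 - ((\v.0) ((\p.(\q.q)) (\s.9))))
step 5: [beta@1.1] (4 - ((\v.0) (\q.q)))
step 6: [beta@1] (4 - 0)
step 7: [delta@root] 4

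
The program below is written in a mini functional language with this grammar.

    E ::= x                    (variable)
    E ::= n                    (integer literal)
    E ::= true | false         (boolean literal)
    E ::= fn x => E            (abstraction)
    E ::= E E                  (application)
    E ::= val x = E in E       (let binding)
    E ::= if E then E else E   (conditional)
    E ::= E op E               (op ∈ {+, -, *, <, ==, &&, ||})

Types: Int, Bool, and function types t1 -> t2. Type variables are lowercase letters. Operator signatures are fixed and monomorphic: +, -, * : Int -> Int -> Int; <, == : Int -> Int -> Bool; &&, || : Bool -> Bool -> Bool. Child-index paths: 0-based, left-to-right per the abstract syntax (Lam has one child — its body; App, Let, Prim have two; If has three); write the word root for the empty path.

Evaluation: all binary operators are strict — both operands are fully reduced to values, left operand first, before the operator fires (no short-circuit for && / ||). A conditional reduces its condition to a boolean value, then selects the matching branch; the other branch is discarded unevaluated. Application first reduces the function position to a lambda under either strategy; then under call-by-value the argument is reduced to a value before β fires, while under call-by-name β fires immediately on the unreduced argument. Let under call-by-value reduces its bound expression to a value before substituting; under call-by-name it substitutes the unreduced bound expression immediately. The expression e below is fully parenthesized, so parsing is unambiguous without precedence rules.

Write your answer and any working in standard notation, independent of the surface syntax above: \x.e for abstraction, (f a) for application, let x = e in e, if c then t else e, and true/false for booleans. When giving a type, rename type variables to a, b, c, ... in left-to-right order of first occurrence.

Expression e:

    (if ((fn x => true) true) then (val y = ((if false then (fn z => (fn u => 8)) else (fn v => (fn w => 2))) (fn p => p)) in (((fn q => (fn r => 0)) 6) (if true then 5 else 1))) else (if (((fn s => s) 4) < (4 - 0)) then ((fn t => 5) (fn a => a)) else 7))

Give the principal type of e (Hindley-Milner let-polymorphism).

Working:
\x._ : a -> Bool
  unify a -> Bool ~ Bool -> b
  unify a ~ Bool
  unify Bool ~ b
_ _ : Bool
  unify Bool ~ Bool
  unify Bool ~ Bool
\u._ : d -> Int
\z._ : c -> d -> Int
\w._ : f -> Int
\v._ : e -> f -> Int
  unify c -> d -> Int ~ e -> f -> Int
  unify c ~ e
  unify d -> Int ~ f -> Int
  unify d ~ f
  unify Int ~ Int
p : g
\p._ : g -> g
  unify e -> f -> Int ~ (g -> g) -> h
  unify e ~ g -> g
  unify f -> Int ~ h
_ _ : f -> Int
let y : forall. f -> Int
\r._ : j -> Int
\q._ : i -> j -> Int
  unify i -> j -> Int ~ Int -> k
  unify i ~ Int
  unify j -> Int ~ k
_ _ : j -> Int
  unify Bool ~ Bool
  unify Int ~ Int
  unify j -> Int ~ Int -> l
  unify j ~ Int
  unify Int ~ l
_ _ : Int
s : m
\s._ : m -> m
  unify m -> m ~ Int -> n
  unify m ~ Int
  unify Int ~ n
_ _ : Int
  unify Int ~ Int
  unify Int ~ Int
  unify Int ~ Int
  unify Int ~ Int
  unify Bool ~ Bool
\t._ : o -> Int
a : p
\a._ : p -> p
  unify o -> Int ~ (p -> p) -> q
  unify o ~ p -> p
  unify Int ~ q
_ _ : Int
  unify Int ~ Int
  unify Int ~ Int

Answer: Int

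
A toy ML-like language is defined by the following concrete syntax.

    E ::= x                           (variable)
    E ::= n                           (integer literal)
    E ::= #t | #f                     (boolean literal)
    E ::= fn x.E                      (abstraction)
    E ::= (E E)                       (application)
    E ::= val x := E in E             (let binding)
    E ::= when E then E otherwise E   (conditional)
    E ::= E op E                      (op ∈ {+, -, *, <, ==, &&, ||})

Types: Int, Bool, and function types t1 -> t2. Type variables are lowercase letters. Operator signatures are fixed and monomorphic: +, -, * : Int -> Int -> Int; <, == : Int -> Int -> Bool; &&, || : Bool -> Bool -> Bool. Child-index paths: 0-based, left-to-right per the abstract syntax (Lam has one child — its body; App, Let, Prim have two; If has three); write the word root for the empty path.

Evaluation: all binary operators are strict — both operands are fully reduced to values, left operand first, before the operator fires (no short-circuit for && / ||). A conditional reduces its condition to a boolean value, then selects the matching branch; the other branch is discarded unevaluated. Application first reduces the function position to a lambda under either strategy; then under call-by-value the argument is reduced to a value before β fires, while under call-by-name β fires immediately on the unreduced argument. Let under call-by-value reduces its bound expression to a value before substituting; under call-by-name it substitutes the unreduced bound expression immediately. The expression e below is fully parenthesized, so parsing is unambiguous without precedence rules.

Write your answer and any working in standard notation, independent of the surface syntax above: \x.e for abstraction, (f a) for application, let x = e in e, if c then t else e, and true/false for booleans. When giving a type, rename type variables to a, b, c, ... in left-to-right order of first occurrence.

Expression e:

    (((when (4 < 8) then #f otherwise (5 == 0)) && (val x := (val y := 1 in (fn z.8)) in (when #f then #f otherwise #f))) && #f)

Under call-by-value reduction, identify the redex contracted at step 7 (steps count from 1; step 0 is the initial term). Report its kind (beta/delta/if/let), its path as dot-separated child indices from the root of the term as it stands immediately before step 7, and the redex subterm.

Trace:
step 0: (((if (4 < 8) then false else (5 == 0)) && (let x = (let y = 1 in (\z.8)) in (if false then false else false))) && false)
step 1: [delta@0.0.0] (((if true then false else (5 == 0)) && (let x = (let y = 1 in (\z.8)) in (if false then false else false))) && false)
step 2: [if@0.0] ((false && (let x = (let y = 1 in (\z.8)) in (if false then false else false))) && false)
step 3: [let@0.1.0] ((false && (let x = (\z.8) in (if false then false else false))) && false)
step 4: [let@0.1] ((false && (if false then false else false)) && false)
step 5: [if@0.1] ((false && false) && false)
step 6: [delta@0] (false && false)
step 7: [delta@root] false

Answer: delta at root : (false && false)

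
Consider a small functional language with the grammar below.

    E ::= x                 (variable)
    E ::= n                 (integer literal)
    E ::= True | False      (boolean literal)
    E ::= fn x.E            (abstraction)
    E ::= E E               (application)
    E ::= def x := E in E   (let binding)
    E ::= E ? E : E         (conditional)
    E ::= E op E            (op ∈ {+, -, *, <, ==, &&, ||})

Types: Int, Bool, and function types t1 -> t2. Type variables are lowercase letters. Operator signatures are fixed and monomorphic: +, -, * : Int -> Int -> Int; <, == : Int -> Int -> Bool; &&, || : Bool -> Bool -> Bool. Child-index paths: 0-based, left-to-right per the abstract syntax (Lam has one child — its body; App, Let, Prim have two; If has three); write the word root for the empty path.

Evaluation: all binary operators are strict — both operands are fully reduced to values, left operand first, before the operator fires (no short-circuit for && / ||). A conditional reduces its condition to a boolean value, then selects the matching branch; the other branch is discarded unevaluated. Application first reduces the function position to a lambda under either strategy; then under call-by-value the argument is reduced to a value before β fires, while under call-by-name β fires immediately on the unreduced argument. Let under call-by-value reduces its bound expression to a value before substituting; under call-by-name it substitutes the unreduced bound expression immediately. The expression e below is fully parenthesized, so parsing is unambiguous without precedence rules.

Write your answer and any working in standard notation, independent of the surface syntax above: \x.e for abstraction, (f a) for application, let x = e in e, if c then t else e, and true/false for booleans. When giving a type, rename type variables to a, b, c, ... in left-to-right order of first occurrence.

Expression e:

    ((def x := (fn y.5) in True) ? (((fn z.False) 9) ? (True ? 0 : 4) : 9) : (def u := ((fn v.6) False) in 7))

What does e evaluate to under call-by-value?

Working:
step 0: (if (let x = (\y.5) in true) then (if ((\z.false) 9) then (if true then 0 else 4) else 9) else (let u = ((\v.6) false) in 7))
step 1: [let@0] (if true then (if ((\z.false) 9) then (if true then 0 else 4) else 9) else (let u = ((\v.6) false) in 7))
step 2: [if@root] (if ((\z.false) 9) then (if true then 0 else 4) else 9)
step 3: [beta@0] (if false then (if true then 0 else 4) else 9)
step 4: [if@root] 9

Answer: 9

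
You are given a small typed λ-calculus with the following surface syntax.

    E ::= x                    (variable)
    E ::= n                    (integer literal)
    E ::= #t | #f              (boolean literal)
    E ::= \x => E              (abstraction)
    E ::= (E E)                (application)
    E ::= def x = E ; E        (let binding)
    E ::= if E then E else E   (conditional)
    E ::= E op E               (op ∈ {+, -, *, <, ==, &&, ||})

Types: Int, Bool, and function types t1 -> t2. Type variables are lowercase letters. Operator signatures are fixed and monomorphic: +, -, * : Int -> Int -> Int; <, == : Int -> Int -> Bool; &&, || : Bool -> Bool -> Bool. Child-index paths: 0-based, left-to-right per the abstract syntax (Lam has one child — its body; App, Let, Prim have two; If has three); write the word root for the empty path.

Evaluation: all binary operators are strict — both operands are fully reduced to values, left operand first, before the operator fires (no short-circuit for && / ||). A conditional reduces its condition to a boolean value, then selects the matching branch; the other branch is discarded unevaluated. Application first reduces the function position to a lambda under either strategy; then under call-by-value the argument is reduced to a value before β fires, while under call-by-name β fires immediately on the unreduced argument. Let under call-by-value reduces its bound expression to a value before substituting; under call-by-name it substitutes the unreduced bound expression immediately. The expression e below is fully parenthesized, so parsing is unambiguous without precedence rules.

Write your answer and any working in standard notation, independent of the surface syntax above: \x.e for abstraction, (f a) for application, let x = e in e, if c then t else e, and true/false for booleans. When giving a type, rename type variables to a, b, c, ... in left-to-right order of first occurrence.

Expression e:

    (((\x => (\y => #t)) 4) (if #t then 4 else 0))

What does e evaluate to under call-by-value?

Answer: true

Trace:
step 0: (((\x.(\y.true)) 4) (if true then 4 else 0))
step 1: [beta@0] ((\y.true) (if true then 4 else 0))
step 2: [if@1] ((\y.true) 4)
step 3: [beta@root] true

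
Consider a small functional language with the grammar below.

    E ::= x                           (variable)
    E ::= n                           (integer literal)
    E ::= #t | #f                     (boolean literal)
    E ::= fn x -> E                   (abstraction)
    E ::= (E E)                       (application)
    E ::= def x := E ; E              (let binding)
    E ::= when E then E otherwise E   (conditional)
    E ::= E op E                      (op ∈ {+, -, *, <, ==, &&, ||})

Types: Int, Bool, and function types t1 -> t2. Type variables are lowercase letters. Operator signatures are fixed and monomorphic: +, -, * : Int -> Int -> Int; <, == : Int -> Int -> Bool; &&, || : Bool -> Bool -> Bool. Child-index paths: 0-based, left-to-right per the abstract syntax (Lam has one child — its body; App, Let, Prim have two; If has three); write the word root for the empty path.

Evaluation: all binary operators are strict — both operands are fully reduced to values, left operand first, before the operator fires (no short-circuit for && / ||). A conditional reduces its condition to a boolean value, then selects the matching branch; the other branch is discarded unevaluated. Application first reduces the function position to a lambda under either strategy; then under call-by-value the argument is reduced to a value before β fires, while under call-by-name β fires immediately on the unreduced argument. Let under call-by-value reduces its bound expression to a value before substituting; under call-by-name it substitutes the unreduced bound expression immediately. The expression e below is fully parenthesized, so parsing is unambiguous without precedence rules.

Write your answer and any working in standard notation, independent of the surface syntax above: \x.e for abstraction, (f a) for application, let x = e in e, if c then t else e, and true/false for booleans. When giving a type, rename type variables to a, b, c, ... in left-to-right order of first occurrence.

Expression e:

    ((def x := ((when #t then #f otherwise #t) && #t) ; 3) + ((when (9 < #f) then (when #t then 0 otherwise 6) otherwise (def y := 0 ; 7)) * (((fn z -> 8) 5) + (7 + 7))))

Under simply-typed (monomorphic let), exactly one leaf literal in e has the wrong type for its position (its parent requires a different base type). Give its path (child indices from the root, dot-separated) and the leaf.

Answer: 1.0.0.1 : false

Derivation:
  unify Bool ~ Bool
  unify Bool ~ Bool
  unify Bool ~ Bool
  unify Bool ~ Bool
let x : Bool
  unify Int ~ Int
  unify Int ~ Int
  unify Bool ~ Int
  FAIL: mismatch Bool ~ Int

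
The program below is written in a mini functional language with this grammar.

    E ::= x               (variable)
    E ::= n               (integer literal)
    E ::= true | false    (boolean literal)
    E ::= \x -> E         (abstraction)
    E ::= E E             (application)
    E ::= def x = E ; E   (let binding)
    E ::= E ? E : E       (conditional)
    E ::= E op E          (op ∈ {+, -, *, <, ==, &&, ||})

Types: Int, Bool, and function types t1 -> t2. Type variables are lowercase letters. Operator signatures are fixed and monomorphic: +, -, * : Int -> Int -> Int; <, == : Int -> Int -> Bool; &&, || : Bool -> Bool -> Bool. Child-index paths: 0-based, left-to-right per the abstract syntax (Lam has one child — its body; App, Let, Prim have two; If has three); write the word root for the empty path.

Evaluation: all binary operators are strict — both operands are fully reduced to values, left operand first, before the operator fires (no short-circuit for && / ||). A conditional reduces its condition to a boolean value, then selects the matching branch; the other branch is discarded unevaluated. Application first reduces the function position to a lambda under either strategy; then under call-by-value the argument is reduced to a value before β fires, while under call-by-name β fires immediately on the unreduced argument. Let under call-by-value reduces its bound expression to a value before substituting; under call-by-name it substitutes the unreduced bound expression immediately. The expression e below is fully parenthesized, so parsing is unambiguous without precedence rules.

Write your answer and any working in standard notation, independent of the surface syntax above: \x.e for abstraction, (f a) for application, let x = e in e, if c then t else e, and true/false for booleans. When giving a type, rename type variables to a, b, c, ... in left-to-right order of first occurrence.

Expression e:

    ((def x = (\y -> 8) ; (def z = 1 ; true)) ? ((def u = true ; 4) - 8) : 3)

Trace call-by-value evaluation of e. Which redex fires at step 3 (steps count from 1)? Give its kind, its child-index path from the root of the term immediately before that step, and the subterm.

Answer: if at root : (if true then ((let u = true in 4) - 8) else 3)

Trace:
step 0: (if (let x = (\y.8) in (let z = 1 in true)) then ((let u = true in 4) - 8) else 3)
step 1: [let@0] (if (let z = 1 in true) then ((let u = true in 4) - 8) else 3)
step 2: [let@0] (if true then ((let u = true in 4) - 8) else 3)
step 3: [if@root] ((let u = true in 4) - 8)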